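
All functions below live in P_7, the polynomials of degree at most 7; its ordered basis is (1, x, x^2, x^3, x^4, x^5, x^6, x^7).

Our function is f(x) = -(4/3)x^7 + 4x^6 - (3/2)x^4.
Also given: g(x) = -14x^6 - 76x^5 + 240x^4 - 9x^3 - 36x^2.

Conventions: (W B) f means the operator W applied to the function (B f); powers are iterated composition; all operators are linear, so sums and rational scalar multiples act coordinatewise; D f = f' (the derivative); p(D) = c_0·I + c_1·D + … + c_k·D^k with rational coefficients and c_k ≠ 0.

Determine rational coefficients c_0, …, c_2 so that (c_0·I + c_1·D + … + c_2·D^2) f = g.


c_0 = 0, c_1 = 3/2, c_2 = 2

D^0 f = -(4/3)x^7 + 4x^6 - (3/2)x^4
D^1 f = -(28/3)x^6 + 24x^5 - 6x^3
D^2 f = -56x^5 + 120x^4 - 18x^2
matching coefficients of g against c_0 f + c_1 Df + … from the top degree down determines the c_i
solution: c_0 = 0, c_1 = 3/2, c_2 = 2


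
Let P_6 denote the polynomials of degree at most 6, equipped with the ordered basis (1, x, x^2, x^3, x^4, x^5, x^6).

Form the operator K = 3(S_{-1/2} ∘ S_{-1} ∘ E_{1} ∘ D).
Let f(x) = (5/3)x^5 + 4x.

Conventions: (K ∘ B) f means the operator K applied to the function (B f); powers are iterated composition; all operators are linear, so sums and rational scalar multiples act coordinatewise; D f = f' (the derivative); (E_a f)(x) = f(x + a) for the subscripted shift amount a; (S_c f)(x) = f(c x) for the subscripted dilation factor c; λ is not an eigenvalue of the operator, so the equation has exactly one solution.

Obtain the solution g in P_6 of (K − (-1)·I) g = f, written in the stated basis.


g(x) = (5/3)x^5 - (25/16)x^4 - (325/32)x^3 - (75/128)x^2 + (9637/128)x - 17561/128

write g with unknown coordinates in the stated basis and equate coefficients in (K − (-1)·I) g = f
solving from the highest basis element down gives g = (5/3)x^5 - (25/16)x^4 - (325/32)x^3 - (75/128)x^2 + (9637/128)x - 17561/128
check: K g = (25/16)x^4 + (325/32)x^3 + (75/128)x^2 - (9125/128)x + 17561/128
so K g − (-1)·g = (5/3)x^5 + 4x = f ✓


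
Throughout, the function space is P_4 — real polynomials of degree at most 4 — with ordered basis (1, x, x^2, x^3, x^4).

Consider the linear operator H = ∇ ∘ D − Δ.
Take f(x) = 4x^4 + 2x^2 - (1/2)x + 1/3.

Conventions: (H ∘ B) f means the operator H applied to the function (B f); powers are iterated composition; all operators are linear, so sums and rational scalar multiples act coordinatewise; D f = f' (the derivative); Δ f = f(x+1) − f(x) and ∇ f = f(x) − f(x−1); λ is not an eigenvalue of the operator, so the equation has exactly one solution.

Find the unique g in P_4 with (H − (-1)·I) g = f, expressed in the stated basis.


write g with unknown coordinates in the stated basis and equate coefficients in (H − (-1)·I) g = f
solving from the highest basis element down gives g = 4x^4 + 16x^3 + 26x^2 + (135/2)x + 563/6
check: H g = -16x^3 - 24x^2 - 68x - 187/2
so H g − (-1)·g = 4x^4 + 2x^2 - (1/2)x + 1/3 = f ✓

the image equals g(x) = 4x^4 + 16x^3 + 26x^2 + (135/2)x + 563/6


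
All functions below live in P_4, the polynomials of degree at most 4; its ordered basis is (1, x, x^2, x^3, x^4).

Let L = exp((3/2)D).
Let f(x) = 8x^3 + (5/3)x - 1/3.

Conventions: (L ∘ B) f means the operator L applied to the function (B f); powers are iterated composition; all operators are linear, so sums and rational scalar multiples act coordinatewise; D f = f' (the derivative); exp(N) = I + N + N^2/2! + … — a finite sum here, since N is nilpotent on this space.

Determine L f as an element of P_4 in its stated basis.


the image equals g(x) = 8x^3 + 36x^2 + (167/3)x + 175/6

order-1 term: 36x^2 + 5/2
order-2 term: 54x
order-3 term: 27
the series for exp((3/2)D) f terminates at order 3
exp((3/2)D) f = 8x^3 + 36x^2 + (167/3)x + 175/6


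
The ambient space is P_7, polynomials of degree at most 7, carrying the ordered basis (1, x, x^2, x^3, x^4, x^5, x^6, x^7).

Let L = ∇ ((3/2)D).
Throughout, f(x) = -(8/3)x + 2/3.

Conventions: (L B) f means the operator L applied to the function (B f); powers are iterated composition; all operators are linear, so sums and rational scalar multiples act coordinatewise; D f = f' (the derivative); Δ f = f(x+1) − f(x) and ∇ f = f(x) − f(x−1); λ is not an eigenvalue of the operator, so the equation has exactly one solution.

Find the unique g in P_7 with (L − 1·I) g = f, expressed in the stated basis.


write g with unknown coordinates in the stated basis and equate coefficients in (L − 1·I) g = f
solving from the highest basis element down gives g = (8/3)x - 2/3
check: L g = 0
so L g − 1·g = -(8/3)x + 2/3 = f ✓

the result is g(x) = (8/3)x - 2/3


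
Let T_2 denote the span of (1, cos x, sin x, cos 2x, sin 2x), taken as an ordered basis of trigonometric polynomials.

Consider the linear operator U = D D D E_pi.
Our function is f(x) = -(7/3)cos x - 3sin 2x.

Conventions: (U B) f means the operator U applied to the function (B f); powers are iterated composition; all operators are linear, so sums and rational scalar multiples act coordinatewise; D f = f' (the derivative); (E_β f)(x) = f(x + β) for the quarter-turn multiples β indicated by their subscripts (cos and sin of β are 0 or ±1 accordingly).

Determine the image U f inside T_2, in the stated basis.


g(x) = (7/3)sin x + 24cos 2x

E_pi f = (7/3)cos x - 3sin 2x
D E_pi f = -(7/3)sin x - 6cos 2x
D D E_pi f = -(7/3)cos x + 12sin 2x
D D D E_pi f = (7/3)sin x + 24cos 2x


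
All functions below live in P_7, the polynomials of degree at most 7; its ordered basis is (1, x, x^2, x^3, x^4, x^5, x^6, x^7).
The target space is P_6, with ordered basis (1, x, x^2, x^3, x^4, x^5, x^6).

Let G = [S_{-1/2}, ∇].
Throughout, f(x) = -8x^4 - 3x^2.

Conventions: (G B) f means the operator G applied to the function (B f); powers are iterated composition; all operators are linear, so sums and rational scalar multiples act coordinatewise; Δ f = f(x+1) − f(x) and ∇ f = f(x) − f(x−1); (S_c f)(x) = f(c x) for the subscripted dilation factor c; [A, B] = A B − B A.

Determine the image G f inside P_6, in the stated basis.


∇ f = -32x^3 + 48x^2 - 38x + 11
S_{-1/2} ∇ f = 4x^3 + 12x^2 + 19x + 11
S_{-1/2} f = -(1/2)x^4 - (3/4)x^2
∇ S_{-1/2} f = -2x^3 + 3x^2 - (7/2)x + 5/4
[S_{-1/2}, ∇] f = 6x^3 + 9x^2 + (45/2)x + 39/4

the image equals g(x) = 6x^3 + 9x^2 + (45/2)x + 39/4


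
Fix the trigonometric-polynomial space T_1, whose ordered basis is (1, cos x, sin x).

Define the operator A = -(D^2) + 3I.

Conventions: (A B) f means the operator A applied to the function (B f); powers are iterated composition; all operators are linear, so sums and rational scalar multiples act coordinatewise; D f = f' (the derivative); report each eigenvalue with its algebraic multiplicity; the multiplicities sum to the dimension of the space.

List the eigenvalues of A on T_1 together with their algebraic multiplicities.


λ = 3 (multiplicity 1), λ = 4 (multiplicity 2)

image of 1: 3
image of cos x: 4cos x
image of sin x: 4sin x
the matrix is diagonal; its diagonal is (3, 4, 4)
for a triangular matrix the eigenvalues are the diagonal entries, with algebraic multiplicity their repetition count


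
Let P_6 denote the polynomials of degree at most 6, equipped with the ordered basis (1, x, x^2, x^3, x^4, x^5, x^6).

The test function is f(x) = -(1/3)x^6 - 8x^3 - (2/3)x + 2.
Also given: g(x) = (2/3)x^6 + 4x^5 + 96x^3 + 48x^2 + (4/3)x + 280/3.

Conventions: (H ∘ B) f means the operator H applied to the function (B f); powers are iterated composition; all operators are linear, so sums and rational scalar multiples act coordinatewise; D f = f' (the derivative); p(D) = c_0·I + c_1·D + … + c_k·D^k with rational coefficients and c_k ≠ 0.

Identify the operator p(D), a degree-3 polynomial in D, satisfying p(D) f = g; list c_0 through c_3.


D^0 f = -(1/3)x^6 - 8x^3 - (2/3)x + 2
D^1 f = -2x^5 - 24x^2 - 2/3
D^2 f = -10x^4 - 48x
D^3 f = -40x^3 - 48
matching coefficients of g against c_0 f + c_1 Df + … from the top degree down determines the c_i
solution: c_0 = -2, c_1 = -2, c_2 = 0, c_3 = -2

c_0 = -2, c_1 = -2, c_2 = 0, c_3 = -2


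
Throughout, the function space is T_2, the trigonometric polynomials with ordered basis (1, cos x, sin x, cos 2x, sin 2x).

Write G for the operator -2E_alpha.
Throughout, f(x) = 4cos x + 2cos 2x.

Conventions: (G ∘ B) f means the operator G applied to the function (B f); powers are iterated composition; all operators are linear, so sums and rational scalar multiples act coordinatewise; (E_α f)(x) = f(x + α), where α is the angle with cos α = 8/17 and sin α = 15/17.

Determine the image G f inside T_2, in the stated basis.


E_alpha f = (32/17)cos x - (60/17)sin x - (322/289)cos 2x - (480/289)sin 2x
(-2E_alpha) f = -(64/17)cos x + (120/17)sin x + (644/289)cos 2x + (960/289)sin 2x

the image equals g(x) = -(64/17)cos x + (120/17)sin x + (644/289)cos 2x + (960/289)sin 2x


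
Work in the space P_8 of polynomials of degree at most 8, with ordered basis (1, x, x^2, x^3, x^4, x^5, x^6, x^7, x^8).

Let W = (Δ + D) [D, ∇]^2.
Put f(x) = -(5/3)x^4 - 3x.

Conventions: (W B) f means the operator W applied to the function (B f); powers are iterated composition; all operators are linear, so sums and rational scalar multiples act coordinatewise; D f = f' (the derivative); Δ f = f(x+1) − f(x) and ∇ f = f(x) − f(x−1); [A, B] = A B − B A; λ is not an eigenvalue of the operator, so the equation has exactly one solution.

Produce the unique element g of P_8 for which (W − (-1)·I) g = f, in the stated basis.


write g with unknown coordinates in the stated basis and equate coefficients in (W − (-1)·I) g = f
solving from the highest basis element down gives g = -(5/3)x^4 - 3x
check: W g = 0
so W g − (-1)·g = -(5/3)x^4 - 3x = f ✓

the result is g(x) = -(5/3)x^4 - 3x


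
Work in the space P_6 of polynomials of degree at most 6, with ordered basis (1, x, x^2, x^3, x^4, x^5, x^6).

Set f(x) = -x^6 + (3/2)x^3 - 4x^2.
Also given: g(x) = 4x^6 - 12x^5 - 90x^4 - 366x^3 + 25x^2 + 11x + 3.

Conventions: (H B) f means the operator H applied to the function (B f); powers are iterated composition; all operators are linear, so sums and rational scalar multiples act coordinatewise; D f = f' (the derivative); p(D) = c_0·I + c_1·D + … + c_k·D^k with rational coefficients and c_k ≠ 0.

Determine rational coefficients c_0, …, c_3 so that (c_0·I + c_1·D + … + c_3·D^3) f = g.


p(D) = -4·I + 2·D + 3·D^2 + 3·D^3, i.e. c_0 = -4, c_1 = 2, c_2 = 3, c_3 = 3

D^0 f = -x^6 + (3/2)x^3 - 4x^2
D^1 f = -6x^5 + (9/2)x^2 - 8x
D^2 f = -30x^4 + 9x - 8
D^3 f = -120x^3 + 9
matching coefficients of g against c_0 f + c_1 Df + … from the top degree down determines the c_i
solution: c_0 = -4, c_1 = 2, c_2 = 3, c_3 = 3


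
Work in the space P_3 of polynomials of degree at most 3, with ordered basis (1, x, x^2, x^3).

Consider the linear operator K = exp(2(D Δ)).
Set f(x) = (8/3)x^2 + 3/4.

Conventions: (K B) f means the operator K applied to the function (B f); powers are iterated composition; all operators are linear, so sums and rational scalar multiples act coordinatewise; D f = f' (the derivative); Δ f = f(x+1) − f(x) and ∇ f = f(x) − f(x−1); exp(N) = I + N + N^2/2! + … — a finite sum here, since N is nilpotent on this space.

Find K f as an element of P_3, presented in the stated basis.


order-1 term: 32/3
the series for exp(2(D Δ)) f terminates at order 1
exp(2(D Δ)) f = (8/3)x^2 + 137/12

g(x) = (8/3)x^2 + 137/12


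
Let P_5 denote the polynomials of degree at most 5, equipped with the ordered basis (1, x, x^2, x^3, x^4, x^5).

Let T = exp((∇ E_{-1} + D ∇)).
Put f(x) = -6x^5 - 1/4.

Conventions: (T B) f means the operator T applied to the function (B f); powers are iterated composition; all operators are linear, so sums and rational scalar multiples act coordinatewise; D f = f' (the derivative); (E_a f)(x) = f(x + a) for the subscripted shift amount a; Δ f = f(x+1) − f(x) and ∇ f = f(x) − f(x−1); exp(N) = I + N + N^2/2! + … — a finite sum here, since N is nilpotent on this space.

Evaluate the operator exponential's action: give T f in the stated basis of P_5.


order-1 term: -30x^4 + 60x^3 - 240x^2 + 330x - 156
order-2 term: -60x^3 + 180x^2 - 570x + 570
order-3 term: -60x^2 + 180x - 330
order-4 term: -30x + 60
order-5 term: -6
the series for exp((∇ E_{-1} + D ∇)) f terminates at order 5
exp((∇ E_{-1} + D ∇)) f = -6x^5 - 30x^4 - 120x^2 - 90x + 551/4

g(x) = -6x^5 - 30x^4 - 120x^2 - 90x + 551/4


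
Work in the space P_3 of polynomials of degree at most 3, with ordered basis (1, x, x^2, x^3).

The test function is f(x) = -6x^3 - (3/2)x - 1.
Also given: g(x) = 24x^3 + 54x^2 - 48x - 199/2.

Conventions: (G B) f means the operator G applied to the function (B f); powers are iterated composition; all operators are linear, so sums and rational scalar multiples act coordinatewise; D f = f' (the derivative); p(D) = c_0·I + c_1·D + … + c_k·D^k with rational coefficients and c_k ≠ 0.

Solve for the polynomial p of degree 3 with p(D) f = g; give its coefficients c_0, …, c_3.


p(D) = -4·I − 3·D + (3/2)·D^2 + 3·D^3, i.e. c_0 = -4, c_1 = -3, c_2 = 3/2, c_3 = 3

D^0 f = -6x^3 - (3/2)x - 1
D^1 f = -18x^2 - 3/2
D^2 f = -36x
D^3 f = -36
matching coefficients of g against c_0 f + c_1 Df + … from the top degree down determines the c_i
solution: c_0 = -4, c_1 = -3, c_2 = 3/2, c_3 = 3


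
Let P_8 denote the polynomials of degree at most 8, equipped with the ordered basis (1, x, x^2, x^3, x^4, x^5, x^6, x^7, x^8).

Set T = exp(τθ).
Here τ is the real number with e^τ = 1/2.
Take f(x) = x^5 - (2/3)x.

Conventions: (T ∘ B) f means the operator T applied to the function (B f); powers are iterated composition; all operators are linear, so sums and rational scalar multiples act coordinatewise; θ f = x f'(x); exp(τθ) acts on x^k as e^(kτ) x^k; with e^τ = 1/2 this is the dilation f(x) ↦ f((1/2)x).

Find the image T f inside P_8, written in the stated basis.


exp(τθ) x^k = e^(kτ) x^k; with e^τ = 1/2 this sends x^k to (1/2)^k x^k
x ↦ 1/2 x
x^5 ↦ 1/32 x^5
applying this coordinatewise to f: exp(τθ) f = (1/32)x^5 - (1/3)x

the result is g(x) = (1/32)x^5 - (1/3)x


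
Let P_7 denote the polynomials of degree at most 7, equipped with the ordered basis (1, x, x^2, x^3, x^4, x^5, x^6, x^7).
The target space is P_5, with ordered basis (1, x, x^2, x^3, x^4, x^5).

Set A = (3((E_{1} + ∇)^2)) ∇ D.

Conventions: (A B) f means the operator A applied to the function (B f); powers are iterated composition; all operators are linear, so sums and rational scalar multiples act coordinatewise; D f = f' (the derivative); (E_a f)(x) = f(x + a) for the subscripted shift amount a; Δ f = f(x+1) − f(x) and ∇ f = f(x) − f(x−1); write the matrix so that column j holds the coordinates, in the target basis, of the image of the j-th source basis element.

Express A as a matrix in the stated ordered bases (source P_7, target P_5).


the matrix is [[0, 0, 6, 63, 156, -255, 3258, -9933]; [0, 0, 0, 18, 252, 780, -1530, 22806]; [0, 0, 0, 0, 36, 630, 2340, -5355]; [0, 0, 0, 0, 0, 60, 1260, 5460]; [0, 0, 0, 0, 0, 0, 90, 2205]; [0, 0, 0, 0, 0, 0, 0, 126]] (rows listed top to bottom)

image of 1: 0
image of x: 0
image of x^2: 6
image of x^3: 18x + 63
image of x^4: 36x^2 + 252x + 156
image of x^5: 60x^3 + 630x^2 + 780x - 255
image of x^6: 90x^4 + 1260x^3 + 2340x^2 - 1530x + 3258
image of x^7: 126x^5 + 2205x^4 + 5460x^3 - 5355x^2 + 22806x - 9933
each image's coordinates form column j of the matrix


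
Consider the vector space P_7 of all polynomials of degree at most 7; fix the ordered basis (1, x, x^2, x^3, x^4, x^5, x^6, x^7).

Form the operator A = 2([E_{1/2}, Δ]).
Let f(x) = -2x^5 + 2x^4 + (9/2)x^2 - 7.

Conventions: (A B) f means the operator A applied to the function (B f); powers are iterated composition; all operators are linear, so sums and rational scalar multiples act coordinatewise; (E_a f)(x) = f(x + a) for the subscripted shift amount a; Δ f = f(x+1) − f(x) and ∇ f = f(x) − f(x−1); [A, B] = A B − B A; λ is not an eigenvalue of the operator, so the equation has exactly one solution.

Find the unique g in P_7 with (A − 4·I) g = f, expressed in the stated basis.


the image equals g(x) = (1/2)x^5 - (1/2)x^4 - (9/8)x^2 + 7/4

write g with unknown coordinates in the stated basis and equate coefficients in (A − 4·I) g = f
solving from the highest basis element down gives g = (1/2)x^5 - (1/2)x^4 - (9/8)x^2 + 7/4
check: A g = 0
so A g − 4·g = -2x^5 + 2x^4 + (9/2)x^2 - 7 = f ✓


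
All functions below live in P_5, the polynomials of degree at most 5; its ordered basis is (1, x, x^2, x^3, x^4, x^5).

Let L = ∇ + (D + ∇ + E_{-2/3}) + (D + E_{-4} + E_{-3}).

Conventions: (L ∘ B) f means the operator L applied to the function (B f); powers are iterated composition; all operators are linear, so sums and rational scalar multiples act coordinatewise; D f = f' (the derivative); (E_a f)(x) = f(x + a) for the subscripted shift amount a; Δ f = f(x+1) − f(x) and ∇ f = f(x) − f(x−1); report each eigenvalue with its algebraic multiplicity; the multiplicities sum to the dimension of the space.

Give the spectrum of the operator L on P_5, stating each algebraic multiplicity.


image of 1: 3
image of x: 3x - 11/3
image of x^2: 3x^2 - (22/3)x + 211/9
image of x^3: 3x^3 - 11x^2 + (211/3)x - 2411/27
image of x^4: 3x^4 - (44/3)x^3 + (422/3)x^2 - (9644/27)x + 27151/81
image of x^5: 3x^5 - (55/3)x^4 + (2110/9)x^3 - (24110/27)x^2 + (135755/81)x - 307427/243
the matrix is upper triangular; its diagonal is (3, 3, 3, 3, 3, 3)
for a triangular matrix the eigenvalues are the diagonal entries, with algebraic multiplicity their repetition count

λ = 3 (multiplicity 6)


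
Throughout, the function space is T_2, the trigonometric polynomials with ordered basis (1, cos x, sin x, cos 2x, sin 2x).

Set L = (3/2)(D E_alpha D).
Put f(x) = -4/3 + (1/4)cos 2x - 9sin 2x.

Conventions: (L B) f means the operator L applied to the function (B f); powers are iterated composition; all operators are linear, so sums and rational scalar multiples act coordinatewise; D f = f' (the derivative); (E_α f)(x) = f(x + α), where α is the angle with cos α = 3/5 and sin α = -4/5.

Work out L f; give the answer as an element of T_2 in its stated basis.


D f = -18cos 2x - (1/2)sin 2x
E_alpha D f = (138/25)cos 2x - (857/50)sin 2x
D (E_alpha D) f = -(857/25)cos 2x - (276/25)sin 2x
((3/2)(D E_alpha D)) f = -(2571/50)cos 2x - (414/25)sin 2x

the result is g(x) = -(2571/50)cos 2x - (414/25)sin 2x


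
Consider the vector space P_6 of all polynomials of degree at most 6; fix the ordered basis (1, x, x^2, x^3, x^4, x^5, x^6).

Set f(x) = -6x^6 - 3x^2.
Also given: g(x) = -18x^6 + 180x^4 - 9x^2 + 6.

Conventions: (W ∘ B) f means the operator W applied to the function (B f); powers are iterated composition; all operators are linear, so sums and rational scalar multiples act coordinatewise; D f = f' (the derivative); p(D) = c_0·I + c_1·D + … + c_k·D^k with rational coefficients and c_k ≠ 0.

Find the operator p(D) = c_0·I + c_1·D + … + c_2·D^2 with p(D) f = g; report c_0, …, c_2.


D^0 f = -6x^6 - 3x^2
D^1 f = -36x^5 - 6x
D^2 f = -180x^4 - 6
matching coefficients of g against c_0 f + c_1 Df + … from the top degree down determines the c_i
solution: c_0 = 3, c_1 = 0, c_2 = -1

p(D) = 3·I − D^2, i.e. c_0 = 3, c_1 = 0, c_2 = -1


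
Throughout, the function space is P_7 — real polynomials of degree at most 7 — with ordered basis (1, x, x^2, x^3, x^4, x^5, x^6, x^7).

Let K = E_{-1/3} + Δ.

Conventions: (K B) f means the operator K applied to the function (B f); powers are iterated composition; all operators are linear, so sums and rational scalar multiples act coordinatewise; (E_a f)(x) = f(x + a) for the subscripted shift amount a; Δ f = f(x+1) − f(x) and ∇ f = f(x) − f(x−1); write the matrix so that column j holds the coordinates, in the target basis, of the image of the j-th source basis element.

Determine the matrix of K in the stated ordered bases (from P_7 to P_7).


the matrix is [[1, 2/3, 10/9, 26/27, 82/81, 242/243, 730/729, 2186/2187]; [0, 1, 4/3, 10/3, 104/27, 410/81, 484/81, 5110/729]; [0, 0, 1, 2, 20/3, 260/27, 410/27, 1694/81]; [0, 0, 0, 1, 8/3, 100/9, 520/27, 2870/81]; [0, 0, 0, 0, 1, 10/3, 50/3, 910/27]; [0, 0, 0, 0, 0, 1, 4, 70/3]; [0, 0, 0, 0, 0, 0, 1, 14/3]; [0, 0, 0, 0, 0, 0, 0, 1]] (rows listed top to bottom)

image of 1: 1
image of x: x + 2/3
image of x^2: x^2 + (4/3)x + 10/9
image of x^3: x^3 + 2x^2 + (10/3)x + 26/27
image of x^4: x^4 + (8/3)x^3 + (20/3)x^2 + (104/27)x + 82/81
image of x^5: x^5 + (10/3)x^4 + (100/9)x^3 + (260/27)x^2 + (410/81)x + 242/243
image of x^6: x^6 + 4x^5 + (50/3)x^4 + (520/27)x^3 + (410/27)x^2 + (484/81)x + 730/729
image of x^7: x^7 + (14/3)x^6 + (70/3)x^5 + (910/27)x^4 + (2870/81)x^3 + (1694/81)x^2 + (5110/729)x + 2186/2187
each image's coordinates form column j of the matrix


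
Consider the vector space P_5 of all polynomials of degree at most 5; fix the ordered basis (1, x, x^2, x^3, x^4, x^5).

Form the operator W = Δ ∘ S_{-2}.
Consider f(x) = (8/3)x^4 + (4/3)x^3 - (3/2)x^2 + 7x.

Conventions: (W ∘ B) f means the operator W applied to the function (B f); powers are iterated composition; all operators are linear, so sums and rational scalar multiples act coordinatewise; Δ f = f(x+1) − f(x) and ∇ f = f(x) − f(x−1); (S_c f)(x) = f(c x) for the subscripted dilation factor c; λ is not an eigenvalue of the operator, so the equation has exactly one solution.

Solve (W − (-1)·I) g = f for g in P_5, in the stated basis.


the image equals g(x) = (8/3)x^4 - (508/3)x^3 - (8643/2)x^2 + (91033/3)x + 229732/3

write g with unknown coordinates in the stated basis and equate coefficients in (W − (-1)·I) g = f
solving from the highest basis element down gives g = (8/3)x^4 - (508/3)x^3 - (8643/2)x^2 + (91033/3)x + 229732/3
check: W g = (512/3)x^3 + 4320x^2 - (91012/3)x - 229732/3
so W g − (-1)·g = (8/3)x^4 + (4/3)x^3 - (3/2)x^2 + 7x = f ✓


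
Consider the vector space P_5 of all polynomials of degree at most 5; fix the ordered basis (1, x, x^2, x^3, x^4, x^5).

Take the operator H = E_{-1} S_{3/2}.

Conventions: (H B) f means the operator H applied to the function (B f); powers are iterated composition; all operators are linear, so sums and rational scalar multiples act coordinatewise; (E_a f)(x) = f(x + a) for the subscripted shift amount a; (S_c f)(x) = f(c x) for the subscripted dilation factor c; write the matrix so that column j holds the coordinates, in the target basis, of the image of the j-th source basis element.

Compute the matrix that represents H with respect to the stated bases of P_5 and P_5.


the matrix is [[1, -3/2, 9/4, -27/8, 81/16, -243/32]; [0, 3/2, -9/2, 81/8, -81/4, 1215/32]; [0, 0, 9/4, -81/8, 243/8, -1215/16]; [0, 0, 0, 27/8, -81/4, 1215/16]; [0, 0, 0, 0, 81/16, -1215/32]; [0, 0, 0, 0, 0, 243/32]] (rows listed top to bottom)

image of 1: 1
image of x: (3/2)x - 3/2
image of x^2: (9/4)x^2 - (9/2)x + 9/4
image of x^3: (27/8)x^3 - (81/8)x^2 + (81/8)x - 27/8
image of x^4: (81/16)x^4 - (81/4)x^3 + (243/8)x^2 - (81/4)x + 81/16
image of x^5: (243/32)x^5 - (1215/32)x^4 + (1215/16)x^3 - (1215/16)x^2 + (1215/32)x - 243/32
each image's coordinates form column j of the matrix


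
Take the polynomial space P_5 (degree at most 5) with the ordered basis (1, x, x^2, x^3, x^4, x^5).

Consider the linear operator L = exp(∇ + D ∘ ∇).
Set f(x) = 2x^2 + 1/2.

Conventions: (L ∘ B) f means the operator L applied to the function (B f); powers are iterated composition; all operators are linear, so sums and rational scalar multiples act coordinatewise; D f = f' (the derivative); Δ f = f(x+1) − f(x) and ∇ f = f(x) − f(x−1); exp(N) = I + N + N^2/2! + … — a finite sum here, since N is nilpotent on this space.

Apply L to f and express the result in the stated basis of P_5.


the image equals g(x) = 2x^2 + 4x + 9/2

order-1 term: 4x + 2
order-2 term: 2
the series for exp(∇ + D ∘ ∇) f terminates at order 2
exp(∇ + D ∘ ∇) f = 2x^2 + 4x + 9/2


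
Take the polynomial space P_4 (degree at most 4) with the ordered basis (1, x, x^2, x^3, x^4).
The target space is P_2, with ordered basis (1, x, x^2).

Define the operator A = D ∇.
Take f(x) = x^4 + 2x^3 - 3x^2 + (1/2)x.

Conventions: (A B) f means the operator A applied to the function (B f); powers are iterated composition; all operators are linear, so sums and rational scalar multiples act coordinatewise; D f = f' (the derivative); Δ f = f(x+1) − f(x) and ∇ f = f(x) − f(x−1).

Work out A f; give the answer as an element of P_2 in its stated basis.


∇ f = 4x^3 - 8x + 9/2
D ∇ f = 12x^2 - 8

the result is g(x) = 12x^2 - 8


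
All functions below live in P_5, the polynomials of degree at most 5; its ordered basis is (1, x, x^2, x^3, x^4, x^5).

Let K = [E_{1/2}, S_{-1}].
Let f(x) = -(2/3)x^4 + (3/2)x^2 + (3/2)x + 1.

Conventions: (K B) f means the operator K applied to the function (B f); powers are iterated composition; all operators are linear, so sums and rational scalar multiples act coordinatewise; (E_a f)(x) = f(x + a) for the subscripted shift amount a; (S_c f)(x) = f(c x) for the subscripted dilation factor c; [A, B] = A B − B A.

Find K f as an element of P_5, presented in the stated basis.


S_{-1} f = -(2/3)x^4 + (3/2)x^2 - (3/2)x + 1
E_{1/2} S_{-1} f = -(2/3)x^4 - (4/3)x^3 + (1/2)x^2 - (1/3)x + 7/12
E_{1/2} f = -(2/3)x^4 - (4/3)x^3 + (1/2)x^2 + (8/3)x + 25/12
S_{-1} E_{1/2} f = -(2/3)x^4 + (4/3)x^3 + (1/2)x^2 - (8/3)x + 25/12
[E_{1/2}, S_{-1}] f = -(8/3)x^3 + (7/3)x - 3/2

the image equals g(x) = -(8/3)x^3 + (7/3)x - 3/2


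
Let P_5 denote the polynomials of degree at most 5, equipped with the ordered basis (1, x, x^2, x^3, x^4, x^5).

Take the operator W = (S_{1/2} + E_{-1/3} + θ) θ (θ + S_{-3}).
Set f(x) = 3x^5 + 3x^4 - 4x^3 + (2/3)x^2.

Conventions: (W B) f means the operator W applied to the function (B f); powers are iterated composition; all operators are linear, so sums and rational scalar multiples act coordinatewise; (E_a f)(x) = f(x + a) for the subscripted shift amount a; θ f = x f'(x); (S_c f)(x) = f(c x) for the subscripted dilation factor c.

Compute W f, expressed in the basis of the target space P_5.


the image equals g(x) = -(344505/16)x^5 + (44455/4)x^4 - (12416/3)x^3 + (15857/9)x^2 - (7702/27)x + 1478/81

θ f = 15x^5 + 12x^4 - 12x^3 + (4/3)x^2
S_{-3} f = -729x^5 + 243x^4 + 108x^3 + 6x^2
(θ + S_{-3}) f = -714x^5 + 255x^4 + 96x^3 + (22/3)x^2
θ (θ + S_{-3}) f = -3570x^5 + 1020x^4 + 288x^3 + (44/3)x^2
S_{1/2} θ (θ + S_{-3}) f = -(1785/16)x^5 + (255/4)x^4 + 36x^3 + (11/3)x^2
E_{-1/3} θ (θ + S_{-3}) f = -3570x^5 + 6970x^4 - (15116/3)x^3 + (15560/9)x^2 - (7702/27)x + 1478/81
θ θ (θ + S_{-3}) f = -17850x^5 + 4080x^4 + 864x^3 + (88/3)x^2
(S_{1/2} + E_{-1/3} + θ) θ (θ + S_{-3}) f = -(344505/16)x^5 + (44455/4)x^4 - (12416/3)x^3 + (15857/9)x^2 - (7702/27)x + 1478/81


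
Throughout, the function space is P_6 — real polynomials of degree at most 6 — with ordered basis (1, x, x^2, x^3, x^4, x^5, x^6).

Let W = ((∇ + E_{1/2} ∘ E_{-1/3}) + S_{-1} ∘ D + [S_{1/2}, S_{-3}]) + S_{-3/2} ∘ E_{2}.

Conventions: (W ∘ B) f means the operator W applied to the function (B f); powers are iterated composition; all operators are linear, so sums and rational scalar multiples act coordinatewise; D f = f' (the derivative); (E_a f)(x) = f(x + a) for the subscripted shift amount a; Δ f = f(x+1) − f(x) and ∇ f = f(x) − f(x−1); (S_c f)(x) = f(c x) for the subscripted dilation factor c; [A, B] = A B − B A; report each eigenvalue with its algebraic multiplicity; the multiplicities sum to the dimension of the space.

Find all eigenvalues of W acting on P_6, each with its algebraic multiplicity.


image of 1: 2
image of x: -(1/2)x + 25/6
image of x^2: (13/4)x^2 - (17/3)x + 109/36
image of x^3: -(19/8)x^3 + 20x^2 - (251/12)x + 1945/216
image of x^4: (97/16)x^4 - (79/3)x^3 + (289/6)x^2 - (2375/54)x + 19441/1296
image of x^5: -(211/32)x^5 + (1475/24)x^4 - (2605/18)x^3 + (20525/108)x^2 - (161995/1296)x + 256609/7776
image of x^6: (793/64)x^6 - (721/8)x^5 + (1735/6)x^4 - (28075/54)x^3 + (226805/432)x^2 - (365471/1296)x + 2939329/46656
the matrix is upper triangular; its diagonal is (2, -1/2, 13/4, -19/8, 97/16, -211/32, 793/64)
for a triangular matrix the eigenvalues are the diagonal entries, with algebraic multiplicity their repetition count

λ = -211/32 (multiplicity 1), λ = -19/8 (multiplicity 1), λ = -1/2 (multiplicity 1), λ = 2 (multiplicity 1), λ = 13/4 (multiplicity 1), λ = 97/16 (multiplicity 1), λ = 793/64 (multiplicity 1)


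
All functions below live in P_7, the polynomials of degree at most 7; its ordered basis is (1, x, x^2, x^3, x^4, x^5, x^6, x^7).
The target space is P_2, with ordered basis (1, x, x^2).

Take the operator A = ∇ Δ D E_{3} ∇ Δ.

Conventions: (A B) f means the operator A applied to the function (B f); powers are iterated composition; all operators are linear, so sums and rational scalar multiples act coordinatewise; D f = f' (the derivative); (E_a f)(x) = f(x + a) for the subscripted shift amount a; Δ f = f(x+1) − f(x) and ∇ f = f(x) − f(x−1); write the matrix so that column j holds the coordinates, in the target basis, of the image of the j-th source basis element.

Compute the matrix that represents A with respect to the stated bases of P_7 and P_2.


image of 1: 0
image of x: 0
image of x^2: 0
image of x^3: 0
image of x^4: 0
image of x^5: 120
image of x^6: 720x + 2160
image of x^7: 2520x^2 + 15120x + 23520
each image's coordinates form column j of the matrix

the matrix is [[0, 0, 0, 0, 0, 120, 2160, 23520]; [0, 0, 0, 0, 0, 0, 720, 15120]; [0, 0, 0, 0, 0, 0, 0, 2520]] (rows listed top to bottom)


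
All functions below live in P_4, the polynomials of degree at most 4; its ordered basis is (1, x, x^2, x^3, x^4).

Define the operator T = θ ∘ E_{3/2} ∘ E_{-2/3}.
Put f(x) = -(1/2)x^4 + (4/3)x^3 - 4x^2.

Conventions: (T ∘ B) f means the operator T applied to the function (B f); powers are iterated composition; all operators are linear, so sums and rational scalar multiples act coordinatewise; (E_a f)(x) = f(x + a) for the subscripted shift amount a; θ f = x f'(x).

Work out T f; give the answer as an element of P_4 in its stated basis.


the image equals g(x) = -2x^4 - x^3 - (11/2)x^2 - (545/108)x

E_{-2/3} f = -(1/2)x^4 + (8/3)x^3 - 8x^2 + (208/27)x - 184/81
E_{3/2} E_{-2/3} f = -(1/2)x^4 - (1/3)x^3 - (11/4)x^2 - (545/108)x - 5825/2592
θ E_{3/2} E_{-2/3} f = -2x^4 - x^3 - (11/2)x^2 - (545/108)x


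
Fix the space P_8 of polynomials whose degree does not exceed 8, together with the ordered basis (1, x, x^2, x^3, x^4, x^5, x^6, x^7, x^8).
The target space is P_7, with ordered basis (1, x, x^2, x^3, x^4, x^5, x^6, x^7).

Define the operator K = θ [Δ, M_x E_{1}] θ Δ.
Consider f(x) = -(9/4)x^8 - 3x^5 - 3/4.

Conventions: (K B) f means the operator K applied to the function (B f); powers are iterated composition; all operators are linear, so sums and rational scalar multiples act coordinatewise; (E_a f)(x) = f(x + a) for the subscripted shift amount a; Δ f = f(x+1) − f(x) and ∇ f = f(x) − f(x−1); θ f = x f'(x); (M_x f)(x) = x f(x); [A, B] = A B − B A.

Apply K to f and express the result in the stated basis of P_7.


the result is g(x) = -882x^7 - 12852x^6 - 78750x^5 - 259800x^4 - 486684x^3 - 490692x^2 - 207897x

Δ f = -18x^7 - 63x^6 - 126x^5 - (345/2)x^4 - 156x^3 - 93x^2 - 33x - 21/4
θ Δ f = -126x^7 - 378x^6 - 630x^5 - 690x^4 - 468x^3 - 186x^2 - 33x
E_{1} θ Δ f = -126x^7 - 1260x^6 - 5544x^5 - 13920x^4 - 21498x^3 - 20346x^2 - 10869x - 2511
M_x E_{1} θ Δ f = -126x^8 - 1260x^7 - 5544x^6 - 13920x^5 - 21498x^4 - 20346x^3 - 10869x^2 - 2511x
Δ (M_x E_{1}) θ Δ f = -1008x^7 - 12348x^6 - 66780x^5 - 205680x^4 - 387228x^3 - 442374x^2 - 281460x - 76074
Δ θ Δ f = -882x^6 - 4914x^5 - 13230x^4 - 21030x^3 - 20160x^2 - 10836x - 2511
E_{1} Δ θ Δ f = -882x^6 - 10206x^5 - 51030x^4 - 140730x^3 - 225000x^2 - 197028x - 73563
M_x E_{1} Δ θ Δ f = -882x^7 - 10206x^6 - 51030x^5 - 140730x^4 - 225000x^3 - 197028x^2 - 73563x
[Δ, M_x E_{1}] θ Δ f = -126x^7 - 2142x^6 - 15750x^5 - 64950x^4 - 162228x^3 - 245346x^2 - 207897x - 76074
θ ([Δ, M_x E_{1}] θ Δ) f = -882x^7 - 12852x^6 - 78750x^5 - 259800x^4 - 486684x^3 - 490692x^2 - 207897x


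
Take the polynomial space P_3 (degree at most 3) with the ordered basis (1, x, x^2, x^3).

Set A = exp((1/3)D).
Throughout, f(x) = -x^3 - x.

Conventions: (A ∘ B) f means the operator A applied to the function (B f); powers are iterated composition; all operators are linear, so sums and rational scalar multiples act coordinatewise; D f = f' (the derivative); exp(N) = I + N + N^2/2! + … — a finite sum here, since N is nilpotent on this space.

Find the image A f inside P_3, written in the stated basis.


order-1 term: -x^2 - 1/3
order-2 term: -(1/3)x
order-3 term: -1/27
the series for exp((1/3)D) f terminates at order 3
exp((1/3)D) f = -x^3 - x^2 - (4/3)x - 10/27

g(x) = -x^3 - x^2 - (4/3)x - 10/27


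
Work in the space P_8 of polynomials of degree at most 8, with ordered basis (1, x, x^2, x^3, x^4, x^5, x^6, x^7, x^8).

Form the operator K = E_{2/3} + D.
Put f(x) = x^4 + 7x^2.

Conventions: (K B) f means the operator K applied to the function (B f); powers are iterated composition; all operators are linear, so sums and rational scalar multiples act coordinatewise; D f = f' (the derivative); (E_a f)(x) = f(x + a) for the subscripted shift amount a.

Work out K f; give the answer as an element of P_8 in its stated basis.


the image equals g(x) = x^4 + (20/3)x^3 + (29/3)x^2 + (662/27)x + 268/81

E_{2/3} f = x^4 + (8/3)x^3 + (29/3)x^2 + (284/27)x + 268/81
D f = 4x^3 + 14x
(E_{2/3} + D) f = x^4 + (20/3)x^3 + (29/3)x^2 + (662/27)x + 268/81


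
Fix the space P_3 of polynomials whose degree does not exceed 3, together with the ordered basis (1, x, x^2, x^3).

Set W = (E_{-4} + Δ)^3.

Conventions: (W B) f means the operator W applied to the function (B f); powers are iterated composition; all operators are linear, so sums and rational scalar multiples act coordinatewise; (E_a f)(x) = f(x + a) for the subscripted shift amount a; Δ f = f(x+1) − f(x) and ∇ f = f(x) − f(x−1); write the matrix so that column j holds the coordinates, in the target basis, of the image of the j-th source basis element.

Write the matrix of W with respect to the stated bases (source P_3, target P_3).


the matrix is [[1, -9, 105, -1269]; [0, 1, -18, 315]; [0, 0, 1, -27]; [0, 0, 0, 1]] (rows listed top to bottom)

image of 1: 1
image of x: x - 9
image of x^2: x^2 - 18x + 105
image of x^3: x^3 - 27x^2 + 315x - 1269
each image's coordinates form column j of the matrix


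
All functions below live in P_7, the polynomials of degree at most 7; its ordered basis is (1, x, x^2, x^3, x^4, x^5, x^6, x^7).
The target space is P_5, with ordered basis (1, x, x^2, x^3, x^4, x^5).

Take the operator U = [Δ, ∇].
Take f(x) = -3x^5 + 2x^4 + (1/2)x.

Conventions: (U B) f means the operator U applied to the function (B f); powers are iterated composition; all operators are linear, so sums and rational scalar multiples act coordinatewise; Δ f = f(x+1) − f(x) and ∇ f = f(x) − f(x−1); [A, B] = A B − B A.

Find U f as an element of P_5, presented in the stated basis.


the image equals g(x) = 0

∇ f = -15x^4 + 38x^3 - 42x^2 + 23x - 9/2
Δ ∇ f = -60x^3 + 24x^2 - 30x + 4
Δ f = -15x^4 - 22x^3 - 18x^2 - 7x - 1/2
∇ Δ f = -60x^3 + 24x^2 - 30x + 4
[Δ, ∇] f = 0


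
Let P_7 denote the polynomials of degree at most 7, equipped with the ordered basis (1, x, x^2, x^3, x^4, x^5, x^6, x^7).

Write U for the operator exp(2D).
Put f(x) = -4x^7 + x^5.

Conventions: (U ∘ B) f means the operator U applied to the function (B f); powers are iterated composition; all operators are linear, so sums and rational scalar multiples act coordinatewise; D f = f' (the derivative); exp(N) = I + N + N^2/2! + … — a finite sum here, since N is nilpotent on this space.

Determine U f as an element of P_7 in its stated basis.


g(x) = -4x^7 - 56x^6 - 335x^5 - 1110x^4 - 2200x^3 - 2608x^2 - 1712x - 480

order-1 term: -56x^6 + 10x^4
order-2 term: -336x^5 + 40x^3
order-3 term: -1120x^4 + 80x^2
order-4 term: -2240x^3 + 80x
order-5 term: -2688x^2 + 32
order-6 term: -1792x
order-7 term: -512
the series for exp(2D) f terminates at order 7
exp(2D) f = -4x^7 - 56x^6 - 335x^5 - 1110x^4 - 2200x^3 - 2608x^2 - 1712x - 480


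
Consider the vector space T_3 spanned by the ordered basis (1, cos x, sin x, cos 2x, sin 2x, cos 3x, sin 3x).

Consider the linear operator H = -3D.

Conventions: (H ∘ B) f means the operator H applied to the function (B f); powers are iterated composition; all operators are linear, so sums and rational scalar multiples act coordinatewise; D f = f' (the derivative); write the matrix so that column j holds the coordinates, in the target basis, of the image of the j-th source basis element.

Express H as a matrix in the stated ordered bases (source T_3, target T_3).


image of 1: 0
image of cos x: 3sin x
image of sin x: -3cos x
image of cos 2x: 6sin 2x
image of sin 2x: -6cos 2x
image of cos 3x: 9sin 3x
image of sin 3x: -9cos 3x
each image's coordinates form column j of the matrix

the matrix is [[0, 0, 0, 0, 0, 0, 0]; [0, 0, -3, 0, 0, 0, 0]; [0, 3, 0, 0, 0, 0, 0]; [0, 0, 0, 0, -6, 0, 0]; [0, 0, 0, 6, 0, 0, 0]; [0, 0, 0, 0, 0, 0, -9]; [0, 0, 0, 0, 0, 9, 0]] (rows listed top to bottom)


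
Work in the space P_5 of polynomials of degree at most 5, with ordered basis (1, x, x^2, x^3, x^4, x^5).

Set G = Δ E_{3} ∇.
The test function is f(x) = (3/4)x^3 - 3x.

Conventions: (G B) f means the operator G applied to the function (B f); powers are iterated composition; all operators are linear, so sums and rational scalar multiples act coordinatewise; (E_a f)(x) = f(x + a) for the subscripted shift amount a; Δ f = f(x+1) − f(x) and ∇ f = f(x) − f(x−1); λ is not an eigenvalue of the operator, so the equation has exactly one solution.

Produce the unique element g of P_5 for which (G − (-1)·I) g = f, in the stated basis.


the result is g(x) = (3/4)x^3 - (15/2)x - 27/2

write g with unknown coordinates in the stated basis and equate coefficients in (G − (-1)·I) g = f
solving from the highest basis element down gives g = (3/4)x^3 - (15/2)x - 27/2
check: G g = (9/2)x + 27/2
so G g − (-1)·g = (3/4)x^3 - 3x = f ✓


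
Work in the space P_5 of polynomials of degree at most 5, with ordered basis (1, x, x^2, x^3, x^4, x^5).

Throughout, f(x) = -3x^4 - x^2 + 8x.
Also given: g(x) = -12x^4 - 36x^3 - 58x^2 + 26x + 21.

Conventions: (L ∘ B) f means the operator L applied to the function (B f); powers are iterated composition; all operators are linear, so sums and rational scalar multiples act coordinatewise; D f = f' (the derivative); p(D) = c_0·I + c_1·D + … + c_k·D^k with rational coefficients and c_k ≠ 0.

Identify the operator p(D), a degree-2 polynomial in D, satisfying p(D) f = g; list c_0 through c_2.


p(D) = 4·I + 3·D + (3/2)·D^2, i.e. c_0 = 4, c_1 = 3, c_2 = 3/2

D^0 f = -3x^4 - x^2 + 8x
D^1 f = -12x^3 - 2x + 8
D^2 f = -36x^2 - 2
matching coefficients of g against c_0 f + c_1 Df + … from the top degree down determines the c_i
solution: c_0 = 4, c_1 = 3, c_2 = 3/2


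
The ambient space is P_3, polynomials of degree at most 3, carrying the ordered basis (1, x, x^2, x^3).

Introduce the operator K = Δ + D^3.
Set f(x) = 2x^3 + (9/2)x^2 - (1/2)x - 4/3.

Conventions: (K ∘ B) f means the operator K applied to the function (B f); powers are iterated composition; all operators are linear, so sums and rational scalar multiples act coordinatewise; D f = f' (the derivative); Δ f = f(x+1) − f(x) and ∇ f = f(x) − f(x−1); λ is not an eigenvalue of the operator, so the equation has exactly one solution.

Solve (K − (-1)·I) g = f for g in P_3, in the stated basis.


write g with unknown coordinates in the stated basis and equate coefficients in (K − (-1)·I) g = f
solving from the highest basis element down gives g = 2x^3 - (3/2)x^2 - (7/2)x - 31/3
check: K g = 6x^2 + 3x + 9
so K g − (-1)·g = 2x^3 + (9/2)x^2 - (1/2)x - 4/3 = f ✓

g(x) = 2x^3 - (3/2)x^2 - (7/2)x - 31/3
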